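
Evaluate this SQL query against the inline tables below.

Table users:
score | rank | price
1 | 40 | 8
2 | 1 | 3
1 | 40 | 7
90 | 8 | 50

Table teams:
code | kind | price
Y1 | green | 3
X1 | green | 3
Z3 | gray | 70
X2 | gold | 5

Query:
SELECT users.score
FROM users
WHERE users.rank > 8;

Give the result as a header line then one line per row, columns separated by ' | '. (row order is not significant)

After WHERE (2 rows):
users.score | users.rank | users.price
1 | 40 | 8
1 | 40 | 7
After SELECT (2 rows):
users.score
1
1

== RESULT ==
users.score
1
1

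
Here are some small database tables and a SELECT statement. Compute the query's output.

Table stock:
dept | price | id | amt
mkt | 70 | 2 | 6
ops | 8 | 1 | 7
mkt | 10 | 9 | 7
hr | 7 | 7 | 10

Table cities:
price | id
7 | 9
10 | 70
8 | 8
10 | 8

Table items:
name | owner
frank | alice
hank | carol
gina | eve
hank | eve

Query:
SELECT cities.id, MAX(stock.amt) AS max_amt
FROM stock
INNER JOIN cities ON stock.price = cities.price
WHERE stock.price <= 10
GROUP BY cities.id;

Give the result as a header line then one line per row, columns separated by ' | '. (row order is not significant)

== RESULT ==
cities.id | max_amt
8 | 7
70 | 7
9 | 10

Derivation:
After JOIN cities (4 rows):
stock.dept | stock.price | stock.id | stock.amt | cities.price | cities.id
ops | 8 | 1 | 7 | 8 | 8
mkt | 10 | 9 | 7 | 10 | 70
mkt | 10 | 9 | 7 | 10 | 8
hr | 7 | 7 | 10 | 7 | 9
After WHERE (4 rows):
stock.dept | stock.price | stock.id | stock.amt | cities.price | cities.id
ops | 8 | 1 | 7 | 8 | 8
mkt | 10 | 9 | 7 | 10 | 70
mkt | 10 | 9 | 7 | 10 | 8
hr | 7 | 7 | 10 | 7 | 9
After GROUP BY (3 rows):
cities.id | max_amt
8 | 7
70 | 7
9 | 10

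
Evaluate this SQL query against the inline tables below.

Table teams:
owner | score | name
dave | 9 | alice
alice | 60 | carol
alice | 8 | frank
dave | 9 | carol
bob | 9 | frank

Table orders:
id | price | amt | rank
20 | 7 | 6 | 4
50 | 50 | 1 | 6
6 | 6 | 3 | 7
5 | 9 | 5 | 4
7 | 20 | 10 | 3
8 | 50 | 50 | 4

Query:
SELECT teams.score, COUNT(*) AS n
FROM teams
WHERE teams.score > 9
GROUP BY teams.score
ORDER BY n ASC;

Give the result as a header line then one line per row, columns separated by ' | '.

== RESULT ==
teams.score | n
60 | 1

Derivation:
After WHERE (1 rows):
teams.owner | teams.score | teams.name
alice | 60 | carol
After GROUP BY (1 rows):
teams.score | n
60 | 1
After ORDER BY (1 rows):
teams.score | n
60 | 1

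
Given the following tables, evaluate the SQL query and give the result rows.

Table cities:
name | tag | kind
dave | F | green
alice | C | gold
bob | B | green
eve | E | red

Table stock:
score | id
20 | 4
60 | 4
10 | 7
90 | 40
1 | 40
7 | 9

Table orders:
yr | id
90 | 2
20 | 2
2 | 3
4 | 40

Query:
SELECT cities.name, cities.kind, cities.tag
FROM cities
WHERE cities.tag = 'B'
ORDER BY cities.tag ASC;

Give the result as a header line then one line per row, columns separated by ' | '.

After WHERE (1 rows):
cities.name | cities.tag | cities.kind
bob | B | green
After SELECT (1 rows):
cities.name | cities.kind | cities.tag
bob | green | B
After ORDER BY (1 rows):
cities.name | cities.kind | cities.tag
bob | green | B

== RESULT ==
cities.name | cities.kind | cities.tag
bob | green | B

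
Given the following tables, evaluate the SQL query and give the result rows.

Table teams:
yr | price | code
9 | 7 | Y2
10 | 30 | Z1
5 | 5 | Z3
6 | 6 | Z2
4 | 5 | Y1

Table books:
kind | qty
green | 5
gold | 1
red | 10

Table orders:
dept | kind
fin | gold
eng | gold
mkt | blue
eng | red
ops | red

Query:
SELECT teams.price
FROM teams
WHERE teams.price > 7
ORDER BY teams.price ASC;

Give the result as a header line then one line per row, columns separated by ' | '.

After WHERE (1 rows):
teams.yr | teams.price | teams.code
10 | 30 | Z1
After SELECT (1 rows):
teams.price
30
After ORDER BY (1 rows):
teams.price
30

== RESULT ==
teams.price
30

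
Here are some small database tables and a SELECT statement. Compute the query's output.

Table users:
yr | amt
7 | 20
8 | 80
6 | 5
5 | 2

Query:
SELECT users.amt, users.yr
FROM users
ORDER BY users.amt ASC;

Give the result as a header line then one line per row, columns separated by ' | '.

After SELECT (4 rows):
users.amt | users.yr
20 | 7
80 | 8
5 | 6
2 | 5
After ORDER BY (4 rows):
users.amt | users.yr
2 | 5
5 | 6
20 | 7
80 | 8

== RESULT ==
users.amt | users.yr
2 | 5
5 | 6
20 | 7
80 | 8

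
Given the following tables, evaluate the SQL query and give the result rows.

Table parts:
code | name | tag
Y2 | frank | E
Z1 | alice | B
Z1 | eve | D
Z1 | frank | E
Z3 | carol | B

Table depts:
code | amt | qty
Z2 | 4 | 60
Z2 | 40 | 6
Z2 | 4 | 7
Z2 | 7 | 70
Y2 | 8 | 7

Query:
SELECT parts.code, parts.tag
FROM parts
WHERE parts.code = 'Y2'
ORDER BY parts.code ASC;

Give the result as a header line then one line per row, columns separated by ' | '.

== RESULT ==
parts.code | parts.tag
Y2 | E

Derivation:
After WHERE (1 rows):
parts.code | parts.name | parts.tag
Y2 | frank | E
After SELECT (1 rows):
parts.code | parts.tag
Y2 | E
After ORDER BY (1 rows):
parts.code | parts.tag
Y2 | E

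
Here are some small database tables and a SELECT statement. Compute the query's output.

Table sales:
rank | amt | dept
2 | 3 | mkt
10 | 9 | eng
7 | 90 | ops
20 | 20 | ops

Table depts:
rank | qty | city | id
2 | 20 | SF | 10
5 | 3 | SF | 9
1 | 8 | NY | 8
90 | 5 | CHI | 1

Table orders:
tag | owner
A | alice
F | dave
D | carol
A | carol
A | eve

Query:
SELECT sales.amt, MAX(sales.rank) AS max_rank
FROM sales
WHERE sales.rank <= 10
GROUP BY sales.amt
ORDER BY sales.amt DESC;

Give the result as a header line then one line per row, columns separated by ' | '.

After WHERE (3 rows):
sales.rank | sales.amt | sales.dept
2 | 3 | mkt
10 | 9 | eng
7 | 90 | ops
After GROUP BY (3 rows):
sales.amt | max_rank
3 | 2
9 | 10
90 | 7
After ORDER BY (3 rows):
sales.amt | max_rank
90 | 7
9 | 10
3 | 2

== RESULT ==
sales.amt | max_rank
90 | 7
9 | 10
3 | 2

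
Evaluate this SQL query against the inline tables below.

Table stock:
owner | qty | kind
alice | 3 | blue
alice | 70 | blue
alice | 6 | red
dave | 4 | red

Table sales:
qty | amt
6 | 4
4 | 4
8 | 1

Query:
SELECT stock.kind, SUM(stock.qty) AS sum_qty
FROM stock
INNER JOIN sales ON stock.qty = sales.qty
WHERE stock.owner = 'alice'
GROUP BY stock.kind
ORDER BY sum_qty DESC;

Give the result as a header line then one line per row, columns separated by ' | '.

== RESULT ==
stock.kind | sum_qty
red | 6

Derivation:
After JOIN sales (2 rows):
stock.owner | stock.qty | stock.kind | sales.qty | sales.amt
alice | 6 | red | 6 | 4
dave | 4 | red | 4 | 4
After WHERE (1 rows):
stock.owner | stock.qty | stock.kind | sales.qty | sales.amt
alice | 6 | red | 6 | 4
After GROUP BY (1 rows):
stock.kind | sum_qty
red | 6
After ORDER BY (1 rows):
stock.kind | sum_qty
red | 6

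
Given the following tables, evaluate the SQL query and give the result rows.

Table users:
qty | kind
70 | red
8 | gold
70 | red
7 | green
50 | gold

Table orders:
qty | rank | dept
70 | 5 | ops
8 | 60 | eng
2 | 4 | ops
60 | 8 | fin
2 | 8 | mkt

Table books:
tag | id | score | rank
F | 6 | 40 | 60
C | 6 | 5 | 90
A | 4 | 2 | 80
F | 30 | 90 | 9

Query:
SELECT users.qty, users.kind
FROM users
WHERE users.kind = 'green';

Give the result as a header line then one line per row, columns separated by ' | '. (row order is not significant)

After WHERE (1 rows):
users.qty | users.kind
7 | green
After SELECT (1 rows):
users.qty | users.kind
7 | green

== RESULT ==
users.qty | users.kind
7 | green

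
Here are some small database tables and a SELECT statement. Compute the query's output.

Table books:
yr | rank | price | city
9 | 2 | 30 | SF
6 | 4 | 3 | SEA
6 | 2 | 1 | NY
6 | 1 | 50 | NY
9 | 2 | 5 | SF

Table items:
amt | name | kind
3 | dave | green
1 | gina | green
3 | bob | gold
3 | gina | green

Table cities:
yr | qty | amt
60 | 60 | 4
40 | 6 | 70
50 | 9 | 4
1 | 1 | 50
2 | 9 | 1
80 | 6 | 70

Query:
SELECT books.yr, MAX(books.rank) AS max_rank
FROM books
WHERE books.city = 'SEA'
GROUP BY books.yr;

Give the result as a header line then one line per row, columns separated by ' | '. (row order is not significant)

== RESULT ==
books.yr | max_rank
6 | 4

Derivation:
After WHERE (1 rows):
books.yr | books.rank | books.price | books.city
6 | 4 | 3 | SEA
After GROUP BY (1 rows):
books.yr | max_rank
6 | 4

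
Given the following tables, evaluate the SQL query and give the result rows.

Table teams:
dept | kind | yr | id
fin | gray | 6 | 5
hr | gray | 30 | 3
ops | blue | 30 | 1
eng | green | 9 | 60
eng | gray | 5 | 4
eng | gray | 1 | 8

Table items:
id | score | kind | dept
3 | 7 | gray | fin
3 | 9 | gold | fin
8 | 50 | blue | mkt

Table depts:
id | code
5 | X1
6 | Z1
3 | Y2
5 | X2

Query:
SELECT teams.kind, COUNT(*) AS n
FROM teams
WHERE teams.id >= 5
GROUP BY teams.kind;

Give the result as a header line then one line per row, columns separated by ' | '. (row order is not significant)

== RESULT ==
teams.kind | n
gray | 2
green | 1

Derivation:
After WHERE (3 rows):
teams.dept | teams.kind | teams.yr | teams.id
fin | gray | 6 | 5
eng | green | 9 | 60
eng | gray | 1 | 8
After GROUP BY (2 rows):
teams.kind | n
gray | 2
green | 1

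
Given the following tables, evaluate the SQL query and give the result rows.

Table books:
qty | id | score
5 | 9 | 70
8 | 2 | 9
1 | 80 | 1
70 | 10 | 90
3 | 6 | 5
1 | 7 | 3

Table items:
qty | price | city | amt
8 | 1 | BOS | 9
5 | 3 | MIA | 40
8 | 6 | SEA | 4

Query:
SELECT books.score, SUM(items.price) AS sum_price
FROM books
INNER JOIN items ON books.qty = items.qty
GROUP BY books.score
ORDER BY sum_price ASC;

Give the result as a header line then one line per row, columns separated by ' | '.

== RESULT ==
books.score | sum_price
70 | 3
9 | 7

Derivation:
After JOIN items (3 rows):
books.qty | books.id | books.score | items.qty | items.price | items.city | items.amt
5 | 9 | 70 | 5 | 3 | MIA | 40
8 | 2 | 9 | 8 | 1 | BOS | 9
8 | 2 | 9 | 8 | 6 | SEA | 4
After GROUP BY (2 rows):
books.score | sum_price
70 | 3
9 | 7
After ORDER BY (2 rows):
books.score | sum_price
70 | 3
9 | 7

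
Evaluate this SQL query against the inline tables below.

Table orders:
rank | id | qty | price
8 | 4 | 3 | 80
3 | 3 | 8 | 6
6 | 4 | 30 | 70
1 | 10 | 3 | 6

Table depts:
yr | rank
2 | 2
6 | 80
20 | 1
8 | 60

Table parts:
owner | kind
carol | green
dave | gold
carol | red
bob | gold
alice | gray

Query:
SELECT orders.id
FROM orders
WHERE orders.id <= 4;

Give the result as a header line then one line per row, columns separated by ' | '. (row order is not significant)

== RESULT ==
orders.id
4
3
4

Derivation:
After WHERE (3 rows):
orders.rank | orders.id | orders.qty | orders.price
8 | 4 | 3 | 80
3 | 3 | 8 | 6
6 | 4 | 30 | 70
After SELECT (3 rows):
orders.id
4
3
4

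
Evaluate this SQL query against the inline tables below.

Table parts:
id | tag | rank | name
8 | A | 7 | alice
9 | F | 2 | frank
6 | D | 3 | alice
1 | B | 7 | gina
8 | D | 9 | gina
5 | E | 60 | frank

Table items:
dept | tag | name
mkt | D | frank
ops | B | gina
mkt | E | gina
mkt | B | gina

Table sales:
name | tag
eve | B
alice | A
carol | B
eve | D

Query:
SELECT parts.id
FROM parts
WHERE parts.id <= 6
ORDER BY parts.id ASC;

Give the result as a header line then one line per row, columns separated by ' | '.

After WHERE (3 rows):
parts.id | parts.tag | parts.rank | parts.name
6 | D | 3 | alice
1 | B | 7 | gina
5 | E | 60 | frank
After SELECT (3 rows):
parts.id
6
1
5
After ORDER BY (3 rows):
parts.id
1
5
6

== RESULT ==
parts.id
1
5
6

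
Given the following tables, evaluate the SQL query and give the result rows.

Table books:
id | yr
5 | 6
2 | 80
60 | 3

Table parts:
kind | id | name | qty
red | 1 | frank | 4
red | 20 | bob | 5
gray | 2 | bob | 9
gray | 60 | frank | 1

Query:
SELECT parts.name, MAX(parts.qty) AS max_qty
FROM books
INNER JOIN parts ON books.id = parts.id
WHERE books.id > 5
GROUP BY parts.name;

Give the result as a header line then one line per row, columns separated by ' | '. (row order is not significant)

After JOIN parts (2 rows):
books.id | books.yr | parts.kind | parts.id | parts.name | parts.qty
2 | 80 | gray | 2 | bob | 9
60 | 3 | gray | 60 | frank | 1
After WHERE (1 rows):
books.id | books.yr | parts.kind | parts.id | parts.name | parts.qty
60 | 3 | gray | 60 | frank | 1
After GROUP BY (1 rows):
parts.name | max_qty
frank | 1

== RESULT ==
parts.name | max_qty
frank | 1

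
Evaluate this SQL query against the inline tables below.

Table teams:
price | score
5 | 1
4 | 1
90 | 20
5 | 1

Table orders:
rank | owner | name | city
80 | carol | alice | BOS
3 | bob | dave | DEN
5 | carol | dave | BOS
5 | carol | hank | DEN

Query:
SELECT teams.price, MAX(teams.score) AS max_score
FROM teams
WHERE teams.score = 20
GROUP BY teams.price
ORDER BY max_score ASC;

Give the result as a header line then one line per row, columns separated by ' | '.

== RESULT ==
teams.price | max_score
90 | 20

Derivation:
After WHERE (1 rows):
teams.price | teams.score
90 | 20
After GROUP BY (1 rows):
teams.price | max_score
90 | 20
After ORDER BY (1 rows):
teams.price | max_score
90 | 20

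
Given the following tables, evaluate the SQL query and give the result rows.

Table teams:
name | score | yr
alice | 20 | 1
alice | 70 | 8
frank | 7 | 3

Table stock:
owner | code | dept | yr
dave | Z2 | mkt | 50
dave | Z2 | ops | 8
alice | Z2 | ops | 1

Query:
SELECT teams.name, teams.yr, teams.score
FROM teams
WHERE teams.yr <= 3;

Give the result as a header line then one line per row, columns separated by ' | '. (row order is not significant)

After WHERE (2 rows):
teams.name | teams.score | teams.yr
alice | 20 | 1
frank | 7 | 3
After SELECT (2 rows):
teams.name | teams.yr | teams.score
alice | 1 | 20
frank | 3 | 7

== RESULT ==
teams.name | teams.yr | teams.score
alice | 1 | 20
frank | 3 | 7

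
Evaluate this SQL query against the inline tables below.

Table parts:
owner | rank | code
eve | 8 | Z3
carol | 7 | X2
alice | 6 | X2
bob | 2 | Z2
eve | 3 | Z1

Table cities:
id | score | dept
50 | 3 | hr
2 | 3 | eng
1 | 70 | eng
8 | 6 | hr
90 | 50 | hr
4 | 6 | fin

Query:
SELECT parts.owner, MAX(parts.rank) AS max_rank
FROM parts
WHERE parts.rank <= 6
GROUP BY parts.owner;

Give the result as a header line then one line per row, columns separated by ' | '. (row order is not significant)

After WHERE (3 rows):
parts.owner | parts.rank | parts.code
alice | 6 | X2
bob | 2 | Z2
eve | 3 | Z1
After GROUP BY (3 rows):
parts.owner | max_rank
alice | 6
bob | 2
eve | 3

== RESULT ==
parts.owner | max_rank
alice | 6
bob | 2
eve | 3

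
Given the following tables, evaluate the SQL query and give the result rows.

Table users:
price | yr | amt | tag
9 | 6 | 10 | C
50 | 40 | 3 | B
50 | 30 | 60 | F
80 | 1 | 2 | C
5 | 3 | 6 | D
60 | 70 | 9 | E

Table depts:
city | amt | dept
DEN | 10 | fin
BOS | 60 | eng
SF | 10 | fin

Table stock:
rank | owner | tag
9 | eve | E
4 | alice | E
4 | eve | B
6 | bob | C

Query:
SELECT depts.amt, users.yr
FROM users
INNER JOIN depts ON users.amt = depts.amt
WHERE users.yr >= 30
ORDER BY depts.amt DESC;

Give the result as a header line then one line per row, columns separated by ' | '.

== RESULT ==
depts.amt | users.yr
60 | 30

Derivation:
After JOIN depts (3 rows):
users.price | users.yr | users.amt | users.tag | depts.city | depts.amt | depts.dept
9 | 6 | 10 | C | DEN | 10 | fin
9 | 6 | 10 | C | SF | 10 | fin
50 | 30 | 60 | F | BOS | 60 | eng
After WHERE (1 rows):
users.price | users.yr | users.amt | users.tag | depts.city | depts.amt | depts.dept
50 | 30 | 60 | F | BOS | 60 | eng
After SELECT (1 rows):
depts.amt | users.yr
60 | 30
After ORDER BY (1 rows):
depts.amt | users.yr
60 | 30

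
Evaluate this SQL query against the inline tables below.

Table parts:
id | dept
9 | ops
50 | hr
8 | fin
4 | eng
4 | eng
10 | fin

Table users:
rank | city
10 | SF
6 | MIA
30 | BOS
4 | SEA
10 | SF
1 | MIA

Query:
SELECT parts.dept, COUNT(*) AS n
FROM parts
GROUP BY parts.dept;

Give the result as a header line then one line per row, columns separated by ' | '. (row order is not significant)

After GROUP BY (4 rows):
parts.dept | n
ops | 1
hr | 1
fin | 2
eng | 2

== RESULT ==
parts.dept | n
ops | 1
hr | 1
fin | 2
eng | 2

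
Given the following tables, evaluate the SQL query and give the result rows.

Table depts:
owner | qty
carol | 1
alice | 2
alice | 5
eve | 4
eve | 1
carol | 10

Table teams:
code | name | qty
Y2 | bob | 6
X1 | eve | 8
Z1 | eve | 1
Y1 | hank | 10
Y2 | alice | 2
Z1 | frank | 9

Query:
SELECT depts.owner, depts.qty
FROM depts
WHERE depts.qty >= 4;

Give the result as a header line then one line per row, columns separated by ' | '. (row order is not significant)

== RESULT ==
depts.owner | depts.qty
alice | 5
eve | 4
carol | 10

Derivation:
After WHERE (3 rows):
depts.owner | depts.qty
alice | 5
eve | 4
carol | 10
After SELECT (3 rows):
depts.owner | depts.qty
alice | 5
eve | 4
carol | 10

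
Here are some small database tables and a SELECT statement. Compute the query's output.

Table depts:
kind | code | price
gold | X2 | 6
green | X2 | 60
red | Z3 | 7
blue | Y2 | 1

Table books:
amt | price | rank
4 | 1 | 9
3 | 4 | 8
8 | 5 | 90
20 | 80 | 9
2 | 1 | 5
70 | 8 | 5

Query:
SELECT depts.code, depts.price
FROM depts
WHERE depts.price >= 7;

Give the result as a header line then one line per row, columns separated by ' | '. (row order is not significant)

== RESULT ==
depts.code | depts.price
X2 | 60
Z3 | 7

Derivation:
After WHERE (2 rows):
depts.kind | depts.code | depts.price
green | X2 | 60
red | Z3 | 7
After SELECT (2 rows):
depts.code | depts.price
X2 | 60
Z3 | 7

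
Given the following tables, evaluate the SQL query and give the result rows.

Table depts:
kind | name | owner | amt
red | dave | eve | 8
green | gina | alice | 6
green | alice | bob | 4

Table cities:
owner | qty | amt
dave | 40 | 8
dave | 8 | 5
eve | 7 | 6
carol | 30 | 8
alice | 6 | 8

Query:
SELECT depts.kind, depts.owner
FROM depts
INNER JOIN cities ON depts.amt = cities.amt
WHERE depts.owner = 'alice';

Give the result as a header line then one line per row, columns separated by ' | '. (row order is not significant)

== RESULT ==
depts.kind | depts.owner
green | alice

Derivation:
After JOIN cities (4 rows):
depts.kind | depts.name | depts.owner | depts.amt | cities.owner | cities.qty | cities.amt
red | dave | eve | 8 | dave | 40 | 8
red | dave | eve | 8 | carol | 30 | 8
red | dave | eve | 8 | alice | 6 | 8
green | gina | alice | 6 | eve | 7 | 6
After WHERE (1 rows):
depts.kind | depts.name | depts.owner | depts.amt | cities.owner | cities.qty | cities.amt
green | gina | alice | 6 | eve | 7 | 6
After SELECT (1 rows):
depts.kind | depts.owner
green | alice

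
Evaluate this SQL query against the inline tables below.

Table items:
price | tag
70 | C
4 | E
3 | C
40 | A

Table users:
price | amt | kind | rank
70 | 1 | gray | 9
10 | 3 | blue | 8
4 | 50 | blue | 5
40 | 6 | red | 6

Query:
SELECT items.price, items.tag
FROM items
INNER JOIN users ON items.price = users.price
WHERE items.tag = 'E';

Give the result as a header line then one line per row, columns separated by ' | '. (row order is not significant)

== RESULT ==
items.price | items.tag
4 | E

Derivation:
After JOIN users (3 rows):
items.price | items.tag | users.price | users.amt | users.kind | users.rank
70 | C | 70 | 1 | gray | 9
4 | E | 4 | 50 | blue | 5
40 | A | 40 | 6 | red | 6
After WHERE (1 rows):
items.price | items.tag | users.price | users.amt | users.kind | users.rank
4 | E | 4 | 50 | blue | 5
After SELECT (1 rows):
items.price | items.tag
4 | E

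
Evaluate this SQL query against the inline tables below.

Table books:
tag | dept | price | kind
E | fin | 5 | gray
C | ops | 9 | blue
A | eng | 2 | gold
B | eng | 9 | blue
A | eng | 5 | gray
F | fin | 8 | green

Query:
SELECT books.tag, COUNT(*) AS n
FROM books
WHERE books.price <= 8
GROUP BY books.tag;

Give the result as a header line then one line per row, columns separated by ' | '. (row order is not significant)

== RESULT ==
books.tag | n
E | 1
A | 2
F | 1

Derivation:
After WHERE (4 rows):
books.tag | books.dept | books.price | books.kind
E | fin | 5 | gray
A | eng | 2 | gold
A | eng | 5 | gray
F | fin | 8 | green
After GROUP BY (3 rows):
books.tag | n
E | 1
A | 2
F | 1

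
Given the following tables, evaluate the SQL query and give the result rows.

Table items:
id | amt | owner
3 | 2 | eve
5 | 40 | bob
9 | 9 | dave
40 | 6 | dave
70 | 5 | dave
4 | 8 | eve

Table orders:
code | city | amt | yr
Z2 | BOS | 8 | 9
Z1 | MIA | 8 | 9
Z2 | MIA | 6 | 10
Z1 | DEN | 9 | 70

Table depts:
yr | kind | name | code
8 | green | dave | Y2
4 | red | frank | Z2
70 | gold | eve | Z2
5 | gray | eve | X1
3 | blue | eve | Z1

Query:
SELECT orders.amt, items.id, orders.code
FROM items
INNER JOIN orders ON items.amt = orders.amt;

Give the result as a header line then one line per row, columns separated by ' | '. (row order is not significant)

After JOIN orders (4 rows):
items.id | items.amt | items.owner | orders.code | orders.city | orders.amt | orders.yr
9 | 9 | dave | Z1 | DEN | 9 | 70
40 | 6 | dave | Z2 | MIA | 6 | 10
4 | 8 | eve | Z2 | BOS | 8 | 9
4 | 8 | eve | Z1 | MIA | 8 | 9
After SELECT (4 rows):
orders.amt | items.id | orders.code
9 | 9 | Z1
6 | 40 | Z2
8 | 4 | Z2
8 | 4 | Z1

== RESULT ==
orders.amt | items.id | orders.code
9 | 9 | Z1
6 | 40 | Z2
8 | 4 | Z2
8 | 4 | Z1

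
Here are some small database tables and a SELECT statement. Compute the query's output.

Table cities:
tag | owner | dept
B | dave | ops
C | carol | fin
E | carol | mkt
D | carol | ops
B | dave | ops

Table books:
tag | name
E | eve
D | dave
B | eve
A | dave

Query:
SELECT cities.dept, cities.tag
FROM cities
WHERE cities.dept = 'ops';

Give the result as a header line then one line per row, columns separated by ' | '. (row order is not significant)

== RESULT ==
cities.dept | cities.tag
ops | B
ops | D
ops | B

Derivation:
After WHERE (3 rows):
cities.tag | cities.owner | cities.dept
B | dave | ops
D | carol | ops
B | dave | ops
After SELECT (3 rows):
cities.dept | cities.tag
ops | B
ops | D
ops | B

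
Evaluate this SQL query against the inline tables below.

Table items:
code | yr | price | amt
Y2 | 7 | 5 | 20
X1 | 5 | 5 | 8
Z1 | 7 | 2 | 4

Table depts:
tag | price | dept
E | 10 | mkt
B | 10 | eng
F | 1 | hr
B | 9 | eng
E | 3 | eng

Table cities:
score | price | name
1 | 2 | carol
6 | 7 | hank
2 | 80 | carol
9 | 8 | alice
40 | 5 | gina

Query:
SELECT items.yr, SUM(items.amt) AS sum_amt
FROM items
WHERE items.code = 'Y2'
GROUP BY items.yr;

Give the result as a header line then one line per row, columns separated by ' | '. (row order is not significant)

After WHERE (1 rows):
items.code | items.yr | items.price | items.amt
Y2 | 7 | 5 | 20
After GROUP BY (1 rows):
items.yr | sum_amt
7 | 20

== RESULT ==
items.yr | sum_amt
7 | 20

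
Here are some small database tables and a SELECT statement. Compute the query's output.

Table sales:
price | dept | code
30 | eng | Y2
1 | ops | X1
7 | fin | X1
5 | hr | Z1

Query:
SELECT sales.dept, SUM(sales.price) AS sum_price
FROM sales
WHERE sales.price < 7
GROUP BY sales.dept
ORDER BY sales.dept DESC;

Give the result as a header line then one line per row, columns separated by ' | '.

== RESULT ==
sales.dept | sum_price
ops | 1
hr | 5

Derivation:
After WHERE (2 rows):
sales.price | sales.dept | sales.code
1 | ops | X1
5 | hr | Z1
After GROUP BY (2 rows):
sales.dept | sum_price
ops | 1
hr | 5
After ORDER BY (2 rows):
sales.dept | sum_price
ops | 1
hr | 5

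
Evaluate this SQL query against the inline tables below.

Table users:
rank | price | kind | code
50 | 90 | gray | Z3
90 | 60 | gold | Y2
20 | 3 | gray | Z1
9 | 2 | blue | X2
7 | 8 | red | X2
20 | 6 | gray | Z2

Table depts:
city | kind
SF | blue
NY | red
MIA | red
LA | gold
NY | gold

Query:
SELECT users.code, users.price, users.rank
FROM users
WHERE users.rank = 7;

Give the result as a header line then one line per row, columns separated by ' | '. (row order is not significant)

After WHERE (1 rows):
users.rank | users.price | users.kind | users.code
7 | 8 | red | X2
After SELECT (1 rows):
users.code | users.price | users.rank
X2 | 8 | 7

== RESULT ==
users.code | users.price | users.rank
X2 | 8 | 7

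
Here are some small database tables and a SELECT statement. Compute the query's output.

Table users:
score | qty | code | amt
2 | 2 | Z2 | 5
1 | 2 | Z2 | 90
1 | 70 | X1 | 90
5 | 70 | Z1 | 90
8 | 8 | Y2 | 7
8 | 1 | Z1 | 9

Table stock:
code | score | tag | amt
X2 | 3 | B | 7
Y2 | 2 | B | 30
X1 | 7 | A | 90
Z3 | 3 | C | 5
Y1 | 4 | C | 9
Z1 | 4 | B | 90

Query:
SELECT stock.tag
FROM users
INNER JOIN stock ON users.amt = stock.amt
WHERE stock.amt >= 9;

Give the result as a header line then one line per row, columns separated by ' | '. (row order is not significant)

After JOIN stock (9 rows):
users.score | users.qty | users.code | users.amt | stock.code | stock.score | stock.tag | stock.amt
2 | 2 | Z2 | 5 | Z3 | 3 | C | 5
1 | 2 | Z2 | 90 | X1 | 7 | A | 90
1 | 2 | Z2 | 90 | Z1 | 4 | B | 90
1 | 70 | X1 | 90 | X1 | 7 | A | 90
1 | 70 | X1 | 90 | Z1 | 4 | B | 90
5 | 70 | Z1 | 90 | X1 | 7 | A | 90
5 | 70 | Z1 | 90 | Z1 | 4 | B | 90
8 | 8 | Y2 | 7 | X2 | 3 | B | 7
8 | 1 | Z1 | 9 | Y1 | 4 | C | 9
After WHERE (7 rows):
users.score | users.qty | users.code | users.amt | stock.code | stock.score | stock.tag | stock.amt
1 | 2 | Z2 | 90 | X1 | 7 | A | 90
1 | 2 | Z2 | 90 | Z1 | 4 | B | 90
1 | 70 | X1 | 90 | X1 | 7 | A | 90
1 | 70 | X1 | 90 | Z1 | 4 | B | 90
5 | 70 | Z1 | 90 | X1 | 7 | A | 90
5 | 70 | Z1 | 90 | Z1 | 4 | B | 90
8 | 1 | Z1 | 9 | Y1 | 4 | C | 9
After SELECT (7 rows):
stock.tag
A
B
A
B
A
B
C

== RESULT ==
stock.tag
A
B
A
B
A
B
C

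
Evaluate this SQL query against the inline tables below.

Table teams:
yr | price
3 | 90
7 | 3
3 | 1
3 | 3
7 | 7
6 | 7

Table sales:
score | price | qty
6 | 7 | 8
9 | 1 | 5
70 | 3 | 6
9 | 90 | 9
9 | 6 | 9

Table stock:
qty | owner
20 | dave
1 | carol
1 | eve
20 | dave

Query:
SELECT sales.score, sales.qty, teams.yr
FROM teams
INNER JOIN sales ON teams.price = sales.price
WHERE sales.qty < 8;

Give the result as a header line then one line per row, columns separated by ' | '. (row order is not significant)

After JOIN sales (6 rows):
teams.yr | teams.price | sales.score | sales.price | sales.qty
3 | 90 | 9 | 90 | 9
7 | 3 | 70 | 3 | 6
3 | 1 | 9 | 1 | 5
3 | 3 | 70 | 3 | 6
7 | 7 | 6 | 7 | 8
6 | 7 | 6 | 7 | 8
After WHERE (3 rows):
teams.yr | teams.price | sales.score | sales.price | sales.qty
7 | 3 | 70 | 3 | 6
3 | 1 | 9 | 1 | 5
3 | 3 | 70 | 3 | 6
After SELECT (3 rows):
sales.score | sales.qty | teams.yr
70 | 6 | 7
9 | 5 | 3
70 | 6 | 3

== RESULT ==
sales.score | sales.qty | teams.yr
70 | 6 | 7
9 | 5 | 3
70 | 6 | 3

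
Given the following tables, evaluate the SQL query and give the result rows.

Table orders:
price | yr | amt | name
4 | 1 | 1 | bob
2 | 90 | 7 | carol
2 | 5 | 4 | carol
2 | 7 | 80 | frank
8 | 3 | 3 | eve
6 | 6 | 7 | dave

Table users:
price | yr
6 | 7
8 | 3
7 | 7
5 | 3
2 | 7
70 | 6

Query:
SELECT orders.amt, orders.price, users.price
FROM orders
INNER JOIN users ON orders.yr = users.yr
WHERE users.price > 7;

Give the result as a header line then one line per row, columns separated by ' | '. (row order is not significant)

After JOIN users (6 rows):
orders.price | orders.yr | orders.amt | orders.name | users.price | users.yr
2 | 7 | 80 | frank | 6 | 7
2 | 7 | 80 | frank | 7 | 7
2 | 7 | 80 | frank | 2 | 7
8 | 3 | 3 | eve | 8 | 3
8 | 3 | 3 | eve | 5 | 3
6 | 6 | 7 | dave | 70 | 6
After WHERE (2 rows):
orders.price | orders.yr | orders.amt | orders.name | users.price | users.yr
8 | 3 | 3 | eve | 8 | 3
6 | 6 | 7 | dave | 70 | 6
After SELECT (2 rows):
orders.amt | orders.price | users.price
3 | 8 | 8
7 | 6 | 70

== RESULT ==
orders.amt | orders.price | users.price
3 | 8 | 8
7 | 6 | 70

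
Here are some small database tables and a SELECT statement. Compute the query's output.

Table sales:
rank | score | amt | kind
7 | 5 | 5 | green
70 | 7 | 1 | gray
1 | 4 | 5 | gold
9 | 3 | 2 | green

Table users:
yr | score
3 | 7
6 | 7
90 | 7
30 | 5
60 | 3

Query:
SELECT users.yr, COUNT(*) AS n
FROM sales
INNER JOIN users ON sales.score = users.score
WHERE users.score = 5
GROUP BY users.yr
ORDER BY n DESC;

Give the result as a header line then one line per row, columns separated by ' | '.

After JOIN users (5 rows):
sales.rank | sales.score | sales.amt | sales.kind | users.yr | users.score
7 | 5 | 5 | green | 30 | 5
70 | 7 | 1 | gray | 3 | 7
70 | 7 | 1 | gray | 6 | 7
70 | 7 | 1 | gray | 90 | 7
9 | 3 | 2 | green | 60 | 3
After WHERE (1 rows):
sales.rank | sales.score | sales.amt | sales.kind | users.yr | users.score
7 | 5 | 5 | green | 30 | 5
After GROUP BY (1 rows):
users.yr | n
30 | 1
After ORDER BY (1 rows):
users.yr | n
30 | 1

== RESULT ==
users.yr | n
30 | 1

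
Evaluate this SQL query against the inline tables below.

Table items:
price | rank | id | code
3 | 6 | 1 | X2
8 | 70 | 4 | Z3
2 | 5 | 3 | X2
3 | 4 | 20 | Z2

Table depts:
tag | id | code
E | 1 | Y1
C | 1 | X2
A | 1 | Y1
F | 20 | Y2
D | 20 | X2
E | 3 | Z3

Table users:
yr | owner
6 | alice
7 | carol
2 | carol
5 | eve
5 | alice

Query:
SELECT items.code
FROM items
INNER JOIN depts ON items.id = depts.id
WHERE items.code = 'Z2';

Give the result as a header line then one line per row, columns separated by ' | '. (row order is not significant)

== RESULT ==
items.code
Z2
Z2

Derivation:
After JOIN depts (6 rows):
items.price | items.rank | items.id | items.code | depts.tag | depts.id | depts.code
3 | 6 | 1 | X2 | E | 1 | Y1
3 | 6 | 1 | X2 | C | 1 | X2
3 | 6 | 1 | X2 | A | 1 | Y1
2 | 5 | 3 | X2 | E | 3 | Z3
3 | 4 | 20 | Z2 | F | 20 | Y2
3 | 4 | 20 | Z2 | D | 20 | X2
After WHERE (2 rows):
items.price | items.rank | items.id | items.code | depts.tag | depts.id | depts.code
3 | 4 | 20 | Z2 | F | 20 | Y2
3 | 4 | 20 | Z2 | D | 20 | X2
After SELECT (2 rows):
items.code
Z2
Z2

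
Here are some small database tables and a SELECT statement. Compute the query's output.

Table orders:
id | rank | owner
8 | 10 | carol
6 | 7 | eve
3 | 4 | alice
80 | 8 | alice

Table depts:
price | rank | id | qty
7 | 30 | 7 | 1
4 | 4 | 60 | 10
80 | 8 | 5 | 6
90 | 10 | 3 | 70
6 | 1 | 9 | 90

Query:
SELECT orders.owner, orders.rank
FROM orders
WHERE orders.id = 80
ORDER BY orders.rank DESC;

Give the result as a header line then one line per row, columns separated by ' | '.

After WHERE (1 rows):
orders.id | orders.rank | orders.owner
80 | 8 | alice
After SELECT (1 rows):
orders.owner | orders.rank
alice | 8
After ORDER BY (1 rows):
orders.owner | orders.rank
alice | 8

== RESULT ==
orders.owner | orders.rank
alice | 8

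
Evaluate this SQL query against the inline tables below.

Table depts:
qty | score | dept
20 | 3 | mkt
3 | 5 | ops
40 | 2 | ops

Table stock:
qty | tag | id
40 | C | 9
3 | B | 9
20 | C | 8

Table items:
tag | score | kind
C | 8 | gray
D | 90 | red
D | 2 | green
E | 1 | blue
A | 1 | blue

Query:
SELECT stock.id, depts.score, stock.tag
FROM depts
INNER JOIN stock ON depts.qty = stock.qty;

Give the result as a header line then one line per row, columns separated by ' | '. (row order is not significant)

== RESULT ==
stock.id | depts.score | stock.tag
8 | 3 | C
9 | 5 | B
9 | 2 | C

Derivation:
After JOIN stock (3 rows):
depts.qty | depts.score | depts.dept | stock.qty | stock.tag | stock.id
20 | 3 | mkt | 20 | C | 8
3 | 5 | ops | 3 | B | 9
40 | 2 | ops | 40 | C | 9
After SELECT (3 rows):
stock.id | depts.score | stock.tag
8 | 3 | C
9 | 5 | B
9 | 2 | C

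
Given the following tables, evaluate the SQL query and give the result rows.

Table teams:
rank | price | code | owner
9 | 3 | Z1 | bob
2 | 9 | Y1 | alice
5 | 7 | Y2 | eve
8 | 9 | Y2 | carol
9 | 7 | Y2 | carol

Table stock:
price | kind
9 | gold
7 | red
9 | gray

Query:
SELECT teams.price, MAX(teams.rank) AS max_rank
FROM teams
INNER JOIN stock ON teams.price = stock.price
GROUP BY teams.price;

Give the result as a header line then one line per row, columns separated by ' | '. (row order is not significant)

== RESULT ==
teams.price | max_rank
9 | 8
7 | 9

Derivation:
After JOIN stock (6 rows):
teams.rank | teams.price | teams.code | teams.owner | stock.price | stock.kind
2 | 9 | Y1 | alice | 9 | gold
2 | 9 | Y1 | alice | 9 | gray
5 | 7 | Y2 | eve | 7 | red
8 | 9 | Y2 | carol | 9 | gold
8 | 9 | Y2 | carol | 9 | gray
9 | 7 | Y2 | carol | 7 | red
After GROUP BY (2 rows):
teams.price | max_rank
9 | 8
7 | 9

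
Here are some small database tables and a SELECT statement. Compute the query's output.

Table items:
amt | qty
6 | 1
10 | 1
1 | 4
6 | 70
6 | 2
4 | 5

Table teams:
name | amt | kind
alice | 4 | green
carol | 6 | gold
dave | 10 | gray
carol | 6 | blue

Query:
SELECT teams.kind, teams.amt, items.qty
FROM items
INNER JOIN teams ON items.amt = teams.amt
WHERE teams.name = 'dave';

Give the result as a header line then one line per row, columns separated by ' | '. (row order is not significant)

After JOIN teams (8 rows):
items.amt | items.qty | teams.name | teams.amt | teams.kind
6 | 1 | carol | 6 | gold
6 | 1 | carol | 6 | blue
10 | 1 | dave | 10 | gray
6 | 70 | carol | 6 | gold
6 | 70 | carol | 6 | blue
6 | 2 | carol | 6 | gold
6 | 2 | carol | 6 | blue
4 | 5 | alice | 4 | green
After WHERE (1 rows):
items.amt | items.qty | teams.name | teams.amt | teams.kind
10 | 1 | dave | 10 | gray
After SELECT (1 rows):
teams.kind | teams.amt | items.qty
gray | 10 | 1

== RESULT ==
teams.kind | teams.amt | items.qty
gray | 10 | 1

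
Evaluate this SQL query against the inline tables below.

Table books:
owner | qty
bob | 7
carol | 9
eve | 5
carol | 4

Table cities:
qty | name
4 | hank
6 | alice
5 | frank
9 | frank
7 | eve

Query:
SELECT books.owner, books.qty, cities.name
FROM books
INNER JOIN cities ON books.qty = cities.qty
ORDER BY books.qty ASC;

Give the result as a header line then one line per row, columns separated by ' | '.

== RESULT ==
books.owner | books.qty | cities.name
carol | 4 | hank
eve | 5 | frank
bob | 7 | eve
carol | 9 | frank

Derivation:
After JOIN cities (4 rows):
books.owner | books.qty | cities.qty | cities.name
bob | 7 | 7 | eve
carol | 9 | 9 | frank
eve | 5 | 5 | frank
carol | 4 | 4 | hank
After SELECT (4 rows):
books.owner | books.qty | cities.name
bob | 7 | eve
carol | 9 | frank
eve | 5 | frank
carol | 4 | hank
After ORDER BY (4 rows):
books.owner | books.qty | cities.name
carol | 4 | hank
eve | 5 | frank
bob | 7 | eve
carol | 9 | frank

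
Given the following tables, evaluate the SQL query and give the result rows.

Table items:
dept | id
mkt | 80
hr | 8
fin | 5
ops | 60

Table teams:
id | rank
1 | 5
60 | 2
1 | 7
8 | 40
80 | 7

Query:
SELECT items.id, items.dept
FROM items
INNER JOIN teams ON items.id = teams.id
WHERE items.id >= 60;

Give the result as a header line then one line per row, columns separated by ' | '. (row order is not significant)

After JOIN teams (3 rows):
items.dept | items.id | teams.id | teams.rank
mkt | 80 | 80 | 7
hr | 8 | 8 | 40
ops | 60 | 60 | 2
After WHERE (2 rows):
items.dept | items.id | teams.id | teams.rank
mkt | 80 | 80 | 7
ops | 60 | 60 | 2
After SELECT (2 rows):
items.id | items.dept
80 | mkt
60 | ops

== RESULT ==
items.id | items.dept
80 | mkt
60 | ops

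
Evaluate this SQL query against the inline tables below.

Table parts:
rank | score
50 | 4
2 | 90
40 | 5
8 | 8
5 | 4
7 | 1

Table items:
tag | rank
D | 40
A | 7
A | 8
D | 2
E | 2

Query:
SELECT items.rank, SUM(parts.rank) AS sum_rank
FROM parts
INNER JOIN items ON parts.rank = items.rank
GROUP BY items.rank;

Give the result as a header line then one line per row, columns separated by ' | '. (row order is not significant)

== RESULT ==
items.rank | sum_rank
2 | 4
40 | 40
8 | 8
7 | 7

Derivation:
After JOIN items (5 rows):
parts.rank | parts.score | items.tag | items.rank
2 | 90 | D | 2
2 | 90 | E | 2
40 | 5 | D | 40
8 | 8 | A | 8
7 | 1 | A | 7
After GROUP BY (4 rows):
items.rank | sum_rank
2 | 4
40 | 40
8 | 8
7 | 7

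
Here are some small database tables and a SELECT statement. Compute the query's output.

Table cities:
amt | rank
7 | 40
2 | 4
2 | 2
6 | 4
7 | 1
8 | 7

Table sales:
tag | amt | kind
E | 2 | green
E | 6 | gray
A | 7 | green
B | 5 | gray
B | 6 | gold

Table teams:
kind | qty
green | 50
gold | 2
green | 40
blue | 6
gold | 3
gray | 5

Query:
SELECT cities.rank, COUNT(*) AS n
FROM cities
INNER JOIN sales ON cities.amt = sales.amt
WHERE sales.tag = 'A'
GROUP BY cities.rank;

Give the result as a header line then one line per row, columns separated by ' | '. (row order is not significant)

== RESULT ==
cities.rank | n
40 | 1
1 | 1

Derivation:
After JOIN sales (6 rows):
cities.amt | cities.rank | sales.tag | sales.amt | sales.kind
7 | 40 | A | 7 | green
2 | 4 | E | 2 | green
2 | 2 | E | 2 | green
6 | 4 | E | 6 | gray
6 | 4 | B | 6 | gold
7 | 1 | A | 7 | green
After WHERE (2 rows):
cities.amt | cities.rank | sales.tag | sales.amt | sales.kind
7 | 40 | A | 7 | green
7 | 1 | A | 7 | green
After GROUP BY (2 rows):
cities.rank | n
40 | 1
1 | 1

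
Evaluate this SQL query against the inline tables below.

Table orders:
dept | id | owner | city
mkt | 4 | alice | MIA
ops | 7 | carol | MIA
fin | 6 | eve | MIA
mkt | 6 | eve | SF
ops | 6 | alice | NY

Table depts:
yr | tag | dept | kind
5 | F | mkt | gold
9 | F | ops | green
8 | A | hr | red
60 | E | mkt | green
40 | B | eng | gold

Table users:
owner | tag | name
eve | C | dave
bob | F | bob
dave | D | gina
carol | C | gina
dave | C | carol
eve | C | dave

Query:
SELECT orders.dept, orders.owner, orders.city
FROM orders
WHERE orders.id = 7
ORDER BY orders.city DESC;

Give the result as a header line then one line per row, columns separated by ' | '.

== RESULT ==
orders.dept | orders.owner | orders.city
ops | carol | MIA

Derivation:
After WHERE (1 rows):
orders.dept | orders.id | orders.owner | orders.city
ops | 7 | carol | MIA
After SELECT (1 rows):
orders.dept | orders.owner | orders.city
ops | carol | MIA
After ORDER BY (1 rows):
orders.dept | orders.owner | orders.city
ops | carol | MIA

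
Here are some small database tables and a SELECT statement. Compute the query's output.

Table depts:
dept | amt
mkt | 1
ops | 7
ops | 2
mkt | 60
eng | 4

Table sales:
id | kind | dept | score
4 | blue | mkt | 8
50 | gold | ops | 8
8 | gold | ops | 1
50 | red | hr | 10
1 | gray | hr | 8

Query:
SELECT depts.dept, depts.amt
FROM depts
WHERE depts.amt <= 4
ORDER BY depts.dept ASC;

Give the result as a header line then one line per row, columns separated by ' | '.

After WHERE (3 rows):
depts.dept | depts.amt
mkt | 1
ops | 2
eng | 4
After SELECT (3 rows):
depts.dept | depts.amt
mkt | 1
ops | 2
eng | 4
After ORDER BY (3 rows):
depts.dept | depts.amt
eng | 4
mkt | 1
ops | 2

== RESULT ==
depts.dept | depts.amt
eng | 4
mkt | 1
ops | 2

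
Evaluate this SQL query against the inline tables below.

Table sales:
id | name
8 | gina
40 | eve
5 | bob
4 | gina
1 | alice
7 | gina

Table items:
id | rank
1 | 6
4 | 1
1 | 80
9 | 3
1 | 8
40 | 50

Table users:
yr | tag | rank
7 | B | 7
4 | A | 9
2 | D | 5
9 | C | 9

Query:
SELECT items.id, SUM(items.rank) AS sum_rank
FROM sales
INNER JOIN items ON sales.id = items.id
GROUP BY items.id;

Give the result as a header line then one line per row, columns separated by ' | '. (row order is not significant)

After JOIN items (5 rows):
sales.id | sales.name | items.id | items.rank
40 | eve | 40 | 50
4 | gina | 4 | 1
1 | alice | 1 | 6
1 | alice | 1 | 80
1 | alice | 1 | 8
After GROUP BY (3 rows):
items.id | sum_rank
40 | 50
4 | 1
1 | 94

== RESULT ==
items.id | sum_rank
40 | 50
4 | 1
1 | 94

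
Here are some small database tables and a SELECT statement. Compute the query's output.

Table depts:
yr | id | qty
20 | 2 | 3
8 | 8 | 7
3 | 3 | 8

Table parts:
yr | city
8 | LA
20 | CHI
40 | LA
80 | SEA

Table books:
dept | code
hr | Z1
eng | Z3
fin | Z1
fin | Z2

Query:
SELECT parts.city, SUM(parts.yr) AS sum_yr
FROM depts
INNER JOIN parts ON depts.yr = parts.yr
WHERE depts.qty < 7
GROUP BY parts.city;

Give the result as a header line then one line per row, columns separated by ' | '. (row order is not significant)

== RESULT ==
parts.city | sum_yr
CHI | 20

Derivation:
After JOIN parts (2 rows):
depts.yr | depts.id | depts.qty | parts.yr | parts.city
20 | 2 | 3 | 20 | CHI
8 | 8 | 7 | 8 | LA
After WHERE (1 rows):
depts.yr | depts.id | depts.qty | parts.yr | parts.city
20 | 2 | 3 | 20 | CHI
After GROUP BY (1 rows):
parts.city | sum_yr
CHI | 20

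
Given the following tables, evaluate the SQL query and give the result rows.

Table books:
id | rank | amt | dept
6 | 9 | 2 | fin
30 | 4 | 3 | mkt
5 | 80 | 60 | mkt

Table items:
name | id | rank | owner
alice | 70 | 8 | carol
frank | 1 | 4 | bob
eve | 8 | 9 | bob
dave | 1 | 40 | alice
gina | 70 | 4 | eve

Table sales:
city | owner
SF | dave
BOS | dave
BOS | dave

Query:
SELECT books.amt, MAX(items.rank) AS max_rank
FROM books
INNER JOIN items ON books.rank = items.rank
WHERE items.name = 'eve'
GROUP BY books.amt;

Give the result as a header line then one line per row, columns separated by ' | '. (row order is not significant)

== RESULT ==
books.amt | max_rank
2 | 9

Derivation:
After JOIN items (3 rows):
books.id | books.rank | books.amt | books.dept | items.name | items.id | items.rank | items.owner
6 | 9 | 2 | fin | eve | 8 | 9 | bob
30 | 4 | 3 | mkt | frank | 1 | 4 | bob
30 | 4 | 3 | mkt | gina | 70 | 4 | eve
After WHERE (1 rows):
books.id | books.rank | books.amt | books.dept | items.name | items.id | items.rank | items.owner
6 | 9 | 2 | fin | eve | 8 | 9 | bob
After GROUP BY (1 rows):
books.amt | max_rank
2 | 9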